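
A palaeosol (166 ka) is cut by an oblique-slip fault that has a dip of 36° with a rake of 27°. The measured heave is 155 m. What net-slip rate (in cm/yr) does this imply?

dip-slip = heave / cos(dip) = 155 / cos(36°) = 191.6 m
net slip = dip-slip / sin(rake) = 191.6 / sin(27°) = 422 m
rate = 422 m / 166 ka = 0.00254 m/yr = 0.254 cm/yr

0.254 cm/yr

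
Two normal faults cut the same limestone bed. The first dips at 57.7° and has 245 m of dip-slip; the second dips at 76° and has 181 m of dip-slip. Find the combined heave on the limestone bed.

heave_A = 245 × cos(57.7°) = 130.9 m
heave_B = 181 × cos(76°) = 43.79 m
total = 130.9 + 43.79 = 175 m

175 m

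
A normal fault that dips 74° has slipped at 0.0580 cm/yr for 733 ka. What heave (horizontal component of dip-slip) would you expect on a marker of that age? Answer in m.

117 m

dip-slip = rate × time = 0.0580 cm/yr × 733 ka = 425.1 m
heave = dip-slip × cos(dip) = 425.1 × cos(74°) = 117 m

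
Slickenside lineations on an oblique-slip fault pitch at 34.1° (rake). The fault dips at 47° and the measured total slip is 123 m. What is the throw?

50.4 m

dip-slip = net slip × sin(rake) = 123 m × sin(34.1°) = 68.96 m
throw = dip-slip × sin(dip) = 68.96 × sin(47°) = 50.4 m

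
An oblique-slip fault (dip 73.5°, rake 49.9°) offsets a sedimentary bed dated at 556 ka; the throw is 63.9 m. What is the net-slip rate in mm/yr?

0.157 mm/yr

dip-slip = throw / sin(dip) = 63.9 / sin(73.5°) = 66.64 m
net slip = dip-slip / sin(rake) = 66.64 / sin(49.9°) = 87.13 m
rate = 87.13 m / 556 ka = 0.000157 m/yr = 0.157 mm/yr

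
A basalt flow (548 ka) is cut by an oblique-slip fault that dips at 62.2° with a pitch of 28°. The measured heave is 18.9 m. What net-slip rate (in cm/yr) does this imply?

0.0158 cm/yr

dip-slip = heave / cos(dip) = 18.9 / cos(62.2°) = 40.52 m
net slip = dip-slip / sin(rake) = 40.52 / sin(28°) = 86.32 m
rate = 86.32 m / 548 ka = 0.000158 m/yr = 0.0158 cm/yr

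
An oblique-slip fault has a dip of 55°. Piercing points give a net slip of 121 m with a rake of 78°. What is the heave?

67.9 m

dip-slip = net slip × sin(rake) = 121 m × sin(78°) = 118.4 m
heave = dip-slip × cos(dip) = 118.4 × cos(55°) = 67.9 m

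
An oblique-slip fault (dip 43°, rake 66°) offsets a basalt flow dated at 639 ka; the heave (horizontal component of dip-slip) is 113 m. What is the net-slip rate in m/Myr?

265 m/Myr

dip-slip = heave / cos(dip) = 113 / cos(43°) = 154.5 m
net slip = dip-slip / sin(rake) = 154.5 / sin(66°) = 169.1 m
rate = 169.1 m / 639 ka = 0.000265 m/yr = 265 m/Myr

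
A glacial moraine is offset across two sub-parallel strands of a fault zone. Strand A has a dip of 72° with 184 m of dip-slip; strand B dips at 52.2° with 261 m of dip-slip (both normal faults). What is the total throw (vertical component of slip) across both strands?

381 m

throw_A = 184 × sin(72°) = 175 m
throw_B = 261 × sin(52.2°) = 206.2 m
total = 175 + 206.2 = 381 m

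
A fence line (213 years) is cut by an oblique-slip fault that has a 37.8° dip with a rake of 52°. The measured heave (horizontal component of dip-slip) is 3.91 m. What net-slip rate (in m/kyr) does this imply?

dip-slip = heave / cos(dip) = 3.91 / cos(37.8°) = 4.948 m
net slip = dip-slip / sin(rake) = 4.948 / sin(52°) = 6.280 m
rate = 6.280 m / 213 years = 0.0295 m/yr = 29.5 m/kyr

29.5 m/kyr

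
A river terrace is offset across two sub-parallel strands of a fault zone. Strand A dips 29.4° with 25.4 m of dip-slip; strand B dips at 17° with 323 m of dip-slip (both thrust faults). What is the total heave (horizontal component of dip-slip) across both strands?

heave_A = 25.4 × cos(29.4°) = 22.13 m
heave_B = 323 × cos(17°) = 308.9 m
total = 22.13 + 308.9 = 331 m

331 m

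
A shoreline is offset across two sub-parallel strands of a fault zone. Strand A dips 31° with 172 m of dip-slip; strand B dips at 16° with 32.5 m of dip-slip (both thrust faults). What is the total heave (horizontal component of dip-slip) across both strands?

heave_A = 172 × cos(31°) = 147.4 m
heave_B = 32.5 × cos(16°) = 31.24 m
total = 147.4 + 31.24 = 179 m

179 m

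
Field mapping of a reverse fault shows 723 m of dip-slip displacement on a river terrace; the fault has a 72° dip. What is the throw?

688 m

throw = dip-slip × sin(dip) = 723 m × sin(72°) = 688 m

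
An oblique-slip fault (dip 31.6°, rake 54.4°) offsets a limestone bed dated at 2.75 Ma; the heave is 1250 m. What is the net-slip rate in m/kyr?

0.656 m/kyr

dip-slip = heave / cos(dip) = 1250 / cos(31.6°) = 1468 m
net slip = dip-slip / sin(rake) = 1468 / sin(54.4°) = 1805 m
rate = 1805 m / 2.75 Ma = 0.000656 m/yr = 0.656 m/kyr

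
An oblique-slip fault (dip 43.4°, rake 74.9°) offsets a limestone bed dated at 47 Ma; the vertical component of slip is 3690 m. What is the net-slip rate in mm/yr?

dip-slip = throw / sin(dip) = 3690 / sin(43.4°) = 5370 m
net slip = dip-slip / sin(rake) = 5370 / sin(74.9°) = 5563 m
rate = 5563 m / 47 Ma = 0.000118 m/yr = 0.118 mm/yr

0.118 mm/yr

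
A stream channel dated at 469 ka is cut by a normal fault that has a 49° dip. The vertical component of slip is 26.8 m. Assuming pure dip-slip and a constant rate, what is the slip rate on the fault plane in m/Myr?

dip-slip = throw / sin(dip) = 26.8 m / sin(49°) = 35.51 m
rate = 35.51 m / 469 ka = 0.0000757 m/yr = 75.7 m/Myr

75.7 m/Myr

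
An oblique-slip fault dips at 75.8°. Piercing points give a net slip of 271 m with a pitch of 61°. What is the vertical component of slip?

230 m

dip-slip = net slip × sin(rake) = 271 m × sin(61°) = 237 m
throw = dip-slip × sin(dip) = 237 × sin(75.8°) = 230 m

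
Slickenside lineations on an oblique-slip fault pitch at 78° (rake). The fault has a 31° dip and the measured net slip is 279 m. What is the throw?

141 m

dip-slip = net slip × sin(rake) = 279 m × sin(78°) = 272.9 m
throw = dip-slip × sin(dip) = 272.9 × sin(31°) = 141 m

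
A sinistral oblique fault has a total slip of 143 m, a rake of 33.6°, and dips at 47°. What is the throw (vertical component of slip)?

57.9 m

dip-slip = net slip × sin(rake) = 143 m × sin(33.6°) = 79.13 m
throw = dip-slip × sin(dip) = 79.13 × sin(47°) = 57.9 m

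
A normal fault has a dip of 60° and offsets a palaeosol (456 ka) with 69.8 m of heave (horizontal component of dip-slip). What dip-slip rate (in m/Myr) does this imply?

dip-slip = heave / cos(dip) = 69.8 m / cos(60°) = 139.6 m
rate = 139.6 m / 456 ka = 0.000306 m/yr = 306 m/Myr

306 m/Myr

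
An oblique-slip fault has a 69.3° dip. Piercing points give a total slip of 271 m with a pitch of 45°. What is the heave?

dip-slip = net slip × sin(rake) = 271 m × sin(45°) = 191.6 m
heave = dip-slip × cos(dip) = 191.6 × cos(69.3°) = 67.7 m

67.7 m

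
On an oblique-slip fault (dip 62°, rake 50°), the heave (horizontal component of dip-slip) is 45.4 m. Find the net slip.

dip-slip = heave / cos(dip) = 45.4 / cos(62°) = 96.70 m
net slip = dip-slip / sin(rake) = 96.70 / sin(50°) = 126 m

126 m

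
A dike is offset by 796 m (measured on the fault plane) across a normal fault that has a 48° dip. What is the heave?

heave = dip-slip × cos(dip) = 796 m × cos(48°) = 533 m

533 m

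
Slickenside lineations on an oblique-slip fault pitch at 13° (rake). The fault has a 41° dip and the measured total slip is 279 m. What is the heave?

47.4 m

dip-slip = net slip × sin(rake) = 279 m × sin(13°) = 62.76 m
heave = dip-slip × cos(dip) = 62.76 × cos(41°) = 47.4 m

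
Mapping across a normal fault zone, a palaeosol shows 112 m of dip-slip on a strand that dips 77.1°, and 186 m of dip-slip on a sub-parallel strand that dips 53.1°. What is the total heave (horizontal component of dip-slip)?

137 m

heave_A = 112 × cos(77.1°) = 25 m
heave_B = 186 × cos(53.1°) = 111.7 m
total = 25 + 111.7 = 137 m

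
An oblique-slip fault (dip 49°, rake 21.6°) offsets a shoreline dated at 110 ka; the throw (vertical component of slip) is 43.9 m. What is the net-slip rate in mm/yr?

dip-slip = throw / sin(dip) = 43.9 / sin(49°) = 58.17 m
net slip = dip-slip / sin(rake) = 58.17 / sin(21.6°) = 158 m
rate = 158 m / 110 ka = 0.00144 m/yr = 1.44 mm/yr

1.44 mm/yr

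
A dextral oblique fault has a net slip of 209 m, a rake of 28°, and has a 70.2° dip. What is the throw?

92.3 m

dip-slip = net slip × sin(rake) = 209 m × sin(28°) = 98.12 m
throw = dip-slip × sin(dip) = 98.12 × sin(70.2°) = 92.3 m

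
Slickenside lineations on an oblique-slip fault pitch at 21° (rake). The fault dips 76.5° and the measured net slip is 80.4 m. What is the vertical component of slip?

28 m

dip-slip = net slip × sin(rake) = 80.4 m × sin(21°) = 28.81 m
throw = dip-slip × sin(dip) = 28.81 × sin(76.5°) = 28 m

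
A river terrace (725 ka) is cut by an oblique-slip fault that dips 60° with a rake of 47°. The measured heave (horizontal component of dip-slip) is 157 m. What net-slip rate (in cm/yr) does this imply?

dip-slip = heave / cos(dip) = 157 / cos(60°) = 314 m
net slip = dip-slip / sin(rake) = 314 / sin(47°) = 429.3 m
rate = 429.3 m / 725 ka = 0.000592 m/yr = 0.0592 cm/yr

0.0592 cm/yr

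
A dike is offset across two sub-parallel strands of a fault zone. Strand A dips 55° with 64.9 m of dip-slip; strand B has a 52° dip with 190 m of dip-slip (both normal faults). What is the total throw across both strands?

throw_A = 64.9 × sin(55°) = 53.16 m
throw_B = 190 × sin(52°) = 149.7 m
total = 53.16 + 149.7 = 203 m

203 m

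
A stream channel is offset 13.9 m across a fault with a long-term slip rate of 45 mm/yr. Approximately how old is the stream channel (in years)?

age = offset / rate = 13.9 m / (45 mm/yr) = 309 yr = 309 years

309 years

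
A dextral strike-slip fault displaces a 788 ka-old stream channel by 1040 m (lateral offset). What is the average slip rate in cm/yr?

0.132 cm/yr

rate = 1040 m / 788 ka = 0.00132 m/yr = 0.132 cm/yr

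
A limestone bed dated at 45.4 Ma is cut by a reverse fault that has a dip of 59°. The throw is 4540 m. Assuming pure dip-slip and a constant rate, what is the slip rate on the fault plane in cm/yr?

0.0117 cm/yr

dip-slip = throw / sin(dip) = 4540 m / sin(59°) = 5297 m
rate = 5297 m / 45.4 Ma = 0.000117 m/yr = 0.0117 cm/yr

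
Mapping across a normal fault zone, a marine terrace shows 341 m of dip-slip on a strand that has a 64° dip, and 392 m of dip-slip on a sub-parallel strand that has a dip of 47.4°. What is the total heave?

heave_A = 341 × cos(64°) = 149.5 m
heave_B = 392 × cos(47.4°) = 265.3 m
total = 149.5 + 265.3 = 415 m

415 m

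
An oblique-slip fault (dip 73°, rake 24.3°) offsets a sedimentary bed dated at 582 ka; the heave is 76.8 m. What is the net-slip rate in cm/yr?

dip-slip = heave / cos(dip) = 76.8 / cos(73°) = 262.7 m
net slip = dip-slip / sin(rake) = 262.7 / sin(24.3°) = 638.3 m
rate = 638.3 m / 582 ka = 0.00110 m/yr = 0.110 cm/yr

0.110 cm/yr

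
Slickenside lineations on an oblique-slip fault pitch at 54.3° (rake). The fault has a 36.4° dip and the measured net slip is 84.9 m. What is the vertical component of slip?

dip-slip = net slip × sin(rake) = 84.9 m × sin(54.3°) = 68.95 m
throw = dip-slip × sin(dip) = 68.95 × sin(36.4°) = 40.9 m

40.9 m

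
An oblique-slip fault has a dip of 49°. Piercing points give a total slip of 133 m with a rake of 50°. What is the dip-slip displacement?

dip-slip = net slip × sin(rake) = 133 m × sin(50°) = 102 m

102 m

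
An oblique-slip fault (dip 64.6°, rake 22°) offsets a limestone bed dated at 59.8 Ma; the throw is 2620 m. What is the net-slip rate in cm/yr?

0.0129 cm/yr

dip-slip = throw / sin(dip) = 2620 / sin(64.6°) = 2900 m
net slip = dip-slip / sin(rake) = 2900 / sin(22°) = 7742 m
rate = 7742 m / 59.8 Ma = 0.000129 m/yr = 0.0129 cm/yr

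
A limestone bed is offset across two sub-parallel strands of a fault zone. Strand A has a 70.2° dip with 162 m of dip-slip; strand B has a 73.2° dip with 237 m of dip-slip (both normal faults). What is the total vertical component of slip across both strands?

379 m

throw_A = 162 × sin(70.2°) = 152.4 m
throw_B = 237 × sin(73.2°) = 226.9 m
total = 152.4 + 226.9 = 379 m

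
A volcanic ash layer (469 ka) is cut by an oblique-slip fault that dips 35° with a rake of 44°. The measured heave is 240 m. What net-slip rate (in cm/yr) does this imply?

dip-slip = heave / cos(dip) = 240 / cos(35°) = 293 m
net slip = dip-slip / sin(rake) = 293 / sin(44°) = 421.8 m
rate = 421.8 m / 469 ka = 0.000899 m/yr = 0.0899 cm/yr

0.0899 cm/yr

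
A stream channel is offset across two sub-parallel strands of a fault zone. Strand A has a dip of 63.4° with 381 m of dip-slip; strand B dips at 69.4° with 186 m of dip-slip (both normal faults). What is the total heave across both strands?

236 m

heave_A = 381 × cos(63.4°) = 170.6 m
heave_B = 186 × cos(69.4°) = 65.44 m
total = 170.6 + 65.44 = 236 m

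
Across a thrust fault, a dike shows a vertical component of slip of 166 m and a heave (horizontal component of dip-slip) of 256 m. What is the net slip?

net slip = √(throw² + heave²) = √(166² + 256²) = 305 m

305 m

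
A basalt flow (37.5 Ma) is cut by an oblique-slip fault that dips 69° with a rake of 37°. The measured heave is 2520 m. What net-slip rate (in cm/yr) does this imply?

0.0312 cm/yr

dip-slip = heave / cos(dip) = 2520 / cos(69°) = 7032 m
net slip = dip-slip / sin(rake) = 7032 / sin(37°) = 11680 m
rate = 11680 m / 37.5 Ma = 0.000312 m/yr = 0.0312 cm/yr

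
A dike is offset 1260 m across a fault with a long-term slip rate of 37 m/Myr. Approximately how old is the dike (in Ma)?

age = offset / rate = 1260 m / (37 m/Myr) = 3.41e+07 yr = 34.1 Ma

34.1 Ma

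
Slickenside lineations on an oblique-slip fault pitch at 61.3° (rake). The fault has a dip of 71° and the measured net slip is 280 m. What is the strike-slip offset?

134 m

strike-slip = net slip × cos(rake) = 280 m × cos(61.3°) = 134 m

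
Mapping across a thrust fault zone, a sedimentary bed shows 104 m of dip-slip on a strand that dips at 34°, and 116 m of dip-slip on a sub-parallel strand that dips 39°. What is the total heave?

heave_A = 104 × cos(34°) = 86.22 m
heave_B = 116 × cos(39°) = 90.15 m
total = 86.22 + 90.15 = 176 m

176 m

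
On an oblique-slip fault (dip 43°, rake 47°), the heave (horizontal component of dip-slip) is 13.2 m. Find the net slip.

dip-slip = heave / cos(dip) = 13.2 / cos(43°) = 18.05 m
net slip = dip-slip / sin(rake) = 18.05 / sin(47°) = 24.7 m

24.7 m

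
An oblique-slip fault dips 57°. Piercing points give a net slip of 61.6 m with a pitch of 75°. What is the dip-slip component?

dip-slip = net slip × sin(rake) = 61.6 m × sin(75°) = 59.5 m

59.5 m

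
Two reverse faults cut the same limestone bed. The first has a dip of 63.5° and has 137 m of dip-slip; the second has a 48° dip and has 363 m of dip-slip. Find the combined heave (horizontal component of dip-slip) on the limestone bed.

heave_A = 137 × cos(63.5°) = 61.13 m
heave_B = 363 × cos(48°) = 242.9 m
total = 61.13 + 242.9 = 304 m

304 m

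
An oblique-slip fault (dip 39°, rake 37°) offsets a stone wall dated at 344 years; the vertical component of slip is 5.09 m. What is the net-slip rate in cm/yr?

dip-slip = throw / sin(dip) = 5.09 / sin(39°) = 8.088 m
net slip = dip-slip / sin(rake) = 8.088 / sin(37°) = 13.44 m
rate = 13.44 m / 344 years = 0.0391 m/yr = 3.91 cm/yr

3.91 cm/yr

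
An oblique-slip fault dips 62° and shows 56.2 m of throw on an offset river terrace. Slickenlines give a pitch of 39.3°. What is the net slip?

100 m

dip-slip = throw / sin(dip) = 56.2 / sin(62°) = 63.65 m
net slip = dip-slip / sin(rake) = 63.65 / sin(39.3°) = 100 m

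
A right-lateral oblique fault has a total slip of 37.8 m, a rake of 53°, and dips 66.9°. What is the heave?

dip-slip = net slip × sin(rake) = 37.8 m × sin(53°) = 30.19 m
heave = dip-slip × cos(dip) = 30.19 × cos(66.9°) = 11.8 m

11.8 m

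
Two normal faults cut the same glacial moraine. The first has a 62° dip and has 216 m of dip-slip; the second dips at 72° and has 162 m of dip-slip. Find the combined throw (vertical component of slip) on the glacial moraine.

throw_A = 216 × sin(62°) = 190.7 m
throw_B = 162 × sin(72°) = 154.1 m
total = 190.7 + 154.1 = 345 m

345 m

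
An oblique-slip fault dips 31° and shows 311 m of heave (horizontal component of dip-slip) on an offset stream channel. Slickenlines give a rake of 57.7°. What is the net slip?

429 m

dip-slip = heave / cos(dip) = 311 / cos(31°) = 362.8 m
net slip = dip-slip / sin(rake) = 362.8 / sin(57.7°) = 429 m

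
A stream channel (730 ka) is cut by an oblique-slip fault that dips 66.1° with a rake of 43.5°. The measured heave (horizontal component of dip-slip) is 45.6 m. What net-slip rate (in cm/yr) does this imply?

0.0224 cm/yr

dip-slip = heave / cos(dip) = 45.6 / cos(66.1°) = 112.6 m
net slip = dip-slip / sin(rake) = 112.6 / sin(43.5°) = 163.5 m
rate = 163.5 m / 730 ka = 0.000224 m/yr = 0.0224 cm/yr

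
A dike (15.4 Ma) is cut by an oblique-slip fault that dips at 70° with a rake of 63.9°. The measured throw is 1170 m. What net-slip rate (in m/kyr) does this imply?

dip-slip = throw / sin(dip) = 1170 / sin(70°) = 1245 m
net slip = dip-slip / sin(rake) = 1245 / sin(63.9°) = 1386 m
rate = 1386 m / 15.4 Ma = 0.0000900 m/yr = 0.0900 m/kyr

0.0900 m/kyr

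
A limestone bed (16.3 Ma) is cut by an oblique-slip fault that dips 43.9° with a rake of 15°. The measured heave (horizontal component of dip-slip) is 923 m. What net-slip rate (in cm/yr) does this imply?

0.0304 cm/yr

dip-slip = heave / cos(dip) = 923 / cos(43.9°) = 1281 m
net slip = dip-slip / sin(rake) = 1281 / sin(15°) = 4949 m
rate = 4949 m / 16.3 Ma = 0.000304 m/yr = 0.0304 cm/yr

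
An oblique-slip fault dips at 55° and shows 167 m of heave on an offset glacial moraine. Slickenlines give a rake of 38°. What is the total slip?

dip-slip = heave / cos(dip) = 167 / cos(55°) = 291.2 m
net slip = dip-slip / sin(rake) = 291.2 / sin(38°) = 473 m

473 m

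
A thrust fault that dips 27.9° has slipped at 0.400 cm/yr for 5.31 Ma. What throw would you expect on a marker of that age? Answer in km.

dip-slip = rate × time = 0.400 cm/yr × 5.31 Ma = 21240 m
throw = dip-slip × sin(dip) = 21240 × sin(27.9°) = 9940 m = 9.94 km

9.94 km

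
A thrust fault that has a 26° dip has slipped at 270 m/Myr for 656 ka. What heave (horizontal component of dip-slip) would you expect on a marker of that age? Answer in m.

dip-slip = rate × time = 270 m/Myr × 656 ka = 177.1 m
heave = dip-slip × cos(dip) = 177.1 × cos(26°) = 159 m

159 m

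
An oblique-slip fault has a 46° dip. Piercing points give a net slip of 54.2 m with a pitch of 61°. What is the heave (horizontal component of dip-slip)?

dip-slip = net slip × sin(rake) = 54.2 m × sin(61°) = 47.40 m
heave = dip-slip × cos(dip) = 47.40 × cos(46°) = 32.9 m

32.9 m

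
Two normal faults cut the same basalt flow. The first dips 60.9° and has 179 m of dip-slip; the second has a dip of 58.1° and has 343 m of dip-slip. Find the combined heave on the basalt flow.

heave_A = 179 × cos(60.9°) = 87.05 m
heave_B = 343 × cos(58.1°) = 181.3 m
total = 87.05 + 181.3 = 268 m

268 m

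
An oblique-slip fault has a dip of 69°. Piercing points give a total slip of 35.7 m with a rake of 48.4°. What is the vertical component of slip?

dip-slip = net slip × sin(rake) = 35.7 m × sin(48.4°) = 26.70 m
throw = dip-slip × sin(dip) = 26.70 × sin(69°) = 24.9 m

24.9 m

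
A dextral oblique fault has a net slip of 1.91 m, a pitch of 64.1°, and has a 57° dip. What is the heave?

0.936 m

dip-slip = net slip × sin(rake) = 1.91 m × sin(64.1°) = 1.718 m
heave = dip-slip × cos(dip) = 1.718 × cos(57°) = 0.936 m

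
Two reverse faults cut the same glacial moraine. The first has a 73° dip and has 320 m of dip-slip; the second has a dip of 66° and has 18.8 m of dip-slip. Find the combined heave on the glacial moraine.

101 m

heave_A = 320 × cos(73°) = 93.56 m
heave_B = 18.8 × cos(66°) = 7.647 m
total = 93.56 + 7.647 = 101 m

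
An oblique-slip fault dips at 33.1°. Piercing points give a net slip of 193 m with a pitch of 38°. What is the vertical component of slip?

64.9 m

dip-slip = net slip × sin(rake) = 193 m × sin(38°) = 118.8 m
throw = dip-slip × sin(dip) = 118.8 × sin(33.1°) = 64.9 m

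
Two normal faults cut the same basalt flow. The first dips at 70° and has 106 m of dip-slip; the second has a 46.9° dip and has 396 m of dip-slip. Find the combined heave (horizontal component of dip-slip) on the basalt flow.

heave_A = 106 × cos(70°) = 36.25 m
heave_B = 396 × cos(46.9°) = 270.6 m
total = 36.25 + 270.6 = 307 m

307 m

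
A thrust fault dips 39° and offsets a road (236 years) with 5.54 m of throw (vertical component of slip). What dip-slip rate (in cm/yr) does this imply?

3.73 cm/yr

dip-slip = throw / sin(dip) = 5.54 m / sin(39°) = 8.803 m
rate = 8.803 m / 236 years = 0.0373 m/yr = 3.73 cm/yr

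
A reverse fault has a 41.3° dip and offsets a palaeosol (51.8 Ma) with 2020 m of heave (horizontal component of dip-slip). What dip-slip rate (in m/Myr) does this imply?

51.9 m/Myr

dip-slip = heave / cos(dip) = 2020 m / cos(41.3°) = 2689 m
rate = 2689 m / 51.8 Ma = 0.0000519 m/yr = 51.9 m/Myr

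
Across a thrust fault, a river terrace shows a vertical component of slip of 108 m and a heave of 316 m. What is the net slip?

net slip = √(throw² + heave²) = √(108² + 316²) = 334 m

334 m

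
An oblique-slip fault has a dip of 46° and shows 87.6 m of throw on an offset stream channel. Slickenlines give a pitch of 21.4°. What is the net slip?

334 m

dip-slip = throw / sin(dip) = 87.6 / sin(46°) = 121.8 m
net slip = dip-slip / sin(rake) = 121.8 / sin(21.4°) = 334 m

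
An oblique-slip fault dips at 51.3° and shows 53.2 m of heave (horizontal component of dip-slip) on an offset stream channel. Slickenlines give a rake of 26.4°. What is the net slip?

191 m

dip-slip = heave / cos(dip) = 53.2 / cos(51.3°) = 85.09 m
net slip = dip-slip / sin(rake) = 85.09 / sin(26.4°) = 191 m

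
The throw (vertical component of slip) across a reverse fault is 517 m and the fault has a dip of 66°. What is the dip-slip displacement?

566 m

dip-slip = throw / sin(dip) = 517 / sin(66°) = 566 m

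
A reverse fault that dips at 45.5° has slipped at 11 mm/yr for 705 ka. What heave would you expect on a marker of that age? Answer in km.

5.44 km

dip-slip = rate × time = 11 mm/yr × 705 ka = 7755 m
heave = dip-slip × cos(dip) = 7755 × cos(45.5°) = 5440 m = 5.44 km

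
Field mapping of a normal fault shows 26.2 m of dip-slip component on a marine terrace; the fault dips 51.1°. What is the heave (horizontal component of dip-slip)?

16.5 m

heave = dip-slip × cos(dip) = 26.2 m × cos(51.1°) = 16.5 m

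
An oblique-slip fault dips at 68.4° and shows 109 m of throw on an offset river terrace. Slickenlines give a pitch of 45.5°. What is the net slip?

164 m

dip-slip = throw / sin(dip) = 109 / sin(68.4°) = 117.2 m
net slip = dip-slip / sin(rake) = 117.2 / sin(45.5°) = 164 m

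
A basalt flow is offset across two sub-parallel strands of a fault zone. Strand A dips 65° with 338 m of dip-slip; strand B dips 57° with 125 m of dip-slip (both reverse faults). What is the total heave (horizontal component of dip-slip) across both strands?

211 m

heave_A = 338 × cos(65°) = 142.8 m
heave_B = 125 × cos(57°) = 68.08 m
total = 142.8 + 68.08 = 211 m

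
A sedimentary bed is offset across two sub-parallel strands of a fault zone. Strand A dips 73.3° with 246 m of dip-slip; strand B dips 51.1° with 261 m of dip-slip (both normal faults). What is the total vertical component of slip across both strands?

439 m

throw_A = 246 × sin(73.3°) = 235.6 m
throw_B = 261 × sin(51.1°) = 203.1 m
total = 235.6 + 203.1 = 439 m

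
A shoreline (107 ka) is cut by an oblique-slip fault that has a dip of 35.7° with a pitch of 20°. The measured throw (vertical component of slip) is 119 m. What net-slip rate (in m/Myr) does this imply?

5570 m/Myr

dip-slip = throw / sin(dip) = 119 / sin(35.7°) = 203.9 m
net slip = dip-slip / sin(rake) = 203.9 / sin(20°) = 596.2 m
rate = 596.2 m / 107 ka = 0.00557 m/yr = 5570 m/Myr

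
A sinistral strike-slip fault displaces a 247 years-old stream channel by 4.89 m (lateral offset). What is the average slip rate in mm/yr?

19.8 mm/yr

rate = 4.89 m / 247 years = 0.0198 m/yr = 19.8 mm/yr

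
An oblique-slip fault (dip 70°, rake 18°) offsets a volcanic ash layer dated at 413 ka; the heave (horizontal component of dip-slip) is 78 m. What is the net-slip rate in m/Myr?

dip-slip = heave / cos(dip) = 78 / cos(70°) = 228.1 m
net slip = dip-slip / sin(rake) = 228.1 / sin(18°) = 738 m
rate = 738 m / 413 ka = 0.00179 m/yr = 1790 m/Myr

1790 m/Myr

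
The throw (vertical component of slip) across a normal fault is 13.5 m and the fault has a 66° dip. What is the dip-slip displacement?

14.8 m

dip-slip = throw / sin(dip) = 13.5 / sin(66°) = 14.8 m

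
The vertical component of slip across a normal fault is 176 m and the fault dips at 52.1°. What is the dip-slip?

dip-slip = throw / sin(dip) = 176 / sin(52.1°) = 223 m

223 m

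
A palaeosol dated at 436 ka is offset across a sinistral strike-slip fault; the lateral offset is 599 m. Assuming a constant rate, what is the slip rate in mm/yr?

1.37 mm/yr

rate = 599 m / 436 ka = 0.00137 m/yr = 1.37 mm/yr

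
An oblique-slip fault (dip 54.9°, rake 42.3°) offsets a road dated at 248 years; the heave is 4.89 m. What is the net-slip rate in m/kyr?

51 m/kyr

dip-slip = heave / cos(dip) = 4.89 / cos(54.9°) = 8.504 m
net slip = dip-slip / sin(rake) = 8.504 / sin(42.3°) = 12.64 m
rate = 12.64 m / 248 years = 0.0510 m/yr = 51 m/kyr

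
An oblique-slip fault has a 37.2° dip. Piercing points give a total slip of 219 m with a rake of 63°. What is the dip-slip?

dip-slip = net slip × sin(rake) = 219 m × sin(63°) = 195 m

195 m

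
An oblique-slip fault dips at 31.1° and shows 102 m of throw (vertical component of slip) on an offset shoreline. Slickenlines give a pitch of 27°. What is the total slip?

435 m

dip-slip = throw / sin(dip) = 102 / sin(31.1°) = 197.5 m
net slip = dip-slip / sin(rake) = 197.5 / sin(27°) = 435 m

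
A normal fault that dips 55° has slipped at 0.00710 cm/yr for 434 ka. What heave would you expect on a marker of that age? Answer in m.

17.7 m

dip-slip = rate × time = 0.00710 cm/yr × 434 ka = 30.81 m
heave = dip-slip × cos(dip) = 30.81 × cos(55°) = 17.7 m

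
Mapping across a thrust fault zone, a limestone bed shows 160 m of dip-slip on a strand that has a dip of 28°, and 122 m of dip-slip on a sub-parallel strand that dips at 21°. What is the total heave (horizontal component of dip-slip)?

255 m

heave_A = 160 × cos(28°) = 141.3 m
heave_B = 122 × cos(21°) = 113.9 m
total = 141.3 + 113.9 = 255 m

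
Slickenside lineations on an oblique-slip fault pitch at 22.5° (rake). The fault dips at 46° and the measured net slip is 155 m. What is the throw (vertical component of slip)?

42.7 m

dip-slip = net slip × sin(rake) = 155 m × sin(22.5°) = 59.32 m
throw = dip-slip × sin(dip) = 59.32 × sin(46°) = 42.7 m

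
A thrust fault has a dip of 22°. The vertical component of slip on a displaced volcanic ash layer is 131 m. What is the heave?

heave = throw / tan(dip) = 131 / tan(22°) = 324 m

324 m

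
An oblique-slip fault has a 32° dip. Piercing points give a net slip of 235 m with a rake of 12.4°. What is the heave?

dip-slip = net slip × sin(rake) = 235 m × sin(12.4°) = 50.46 m
heave = dip-slip × cos(dip) = 50.46 × cos(32°) = 42.8 m

42.8 m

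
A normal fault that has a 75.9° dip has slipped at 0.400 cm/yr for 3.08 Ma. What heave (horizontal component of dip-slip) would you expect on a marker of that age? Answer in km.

3 km

dip-slip = rate × time = 0.400 cm/yr × 3.08 Ma = 12320 m
heave = dip-slip × cos(dip) = 12320 × cos(75.9°) = 3000 m = 3 km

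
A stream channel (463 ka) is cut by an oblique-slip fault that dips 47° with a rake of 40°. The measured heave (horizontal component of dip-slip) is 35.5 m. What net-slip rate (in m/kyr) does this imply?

dip-slip = heave / cos(dip) = 35.5 / cos(47°) = 52.05 m
net slip = dip-slip / sin(rake) = 52.05 / sin(40°) = 80.98 m
rate = 80.98 m / 463 ka = 0.000175 m/yr = 0.175 m/kyr

0.175 m/kyr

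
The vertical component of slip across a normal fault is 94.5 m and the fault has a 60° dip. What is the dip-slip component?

dip-slip = throw / sin(dip) = 94.5 / sin(60°) = 109 m

109 m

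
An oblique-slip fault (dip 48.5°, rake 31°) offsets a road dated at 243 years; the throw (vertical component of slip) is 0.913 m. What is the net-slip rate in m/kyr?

dip-slip = throw / sin(dip) = 0.913 / sin(48.5°) = 1.219 m
net slip = dip-slip / sin(rake) = 1.219 / sin(31°) = 2.367 m
rate = 2.367 m / 243 years = 0.00974 m/yr = 9.74 m/kyr

9.74 m/kyr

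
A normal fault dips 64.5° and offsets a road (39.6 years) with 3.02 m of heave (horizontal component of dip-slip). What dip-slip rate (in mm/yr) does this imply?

177 mm/yr

dip-slip = heave / cos(dip) = 3.02 m / cos(64.5°) = 7.015 m
rate = 7.015 m / 39.6 years = 0.177 m/yr = 177 mm/yr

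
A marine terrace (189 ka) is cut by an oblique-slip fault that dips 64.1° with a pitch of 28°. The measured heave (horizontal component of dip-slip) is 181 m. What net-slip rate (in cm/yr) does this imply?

0.467 cm/yr

dip-slip = heave / cos(dip) = 181 / cos(64.1°) = 414.4 m
net slip = dip-slip / sin(rake) = 414.4 / sin(28°) = 882.6 m
rate = 882.6 m / 189 ka = 0.00467 m/yr = 0.467 cm/yr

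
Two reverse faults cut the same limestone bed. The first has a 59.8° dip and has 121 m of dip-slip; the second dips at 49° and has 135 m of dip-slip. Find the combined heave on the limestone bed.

heave_A = 121 × cos(59.8°) = 60.87 m
heave_B = 135 × cos(49°) = 88.57 m
total = 60.87 + 88.57 = 149 m

149 m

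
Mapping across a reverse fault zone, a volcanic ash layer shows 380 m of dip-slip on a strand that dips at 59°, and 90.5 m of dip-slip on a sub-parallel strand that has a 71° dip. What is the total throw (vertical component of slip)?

411 m

throw_A = 380 × sin(59°) = 325.7 m
throw_B = 90.5 × sin(71°) = 85.57 m
total = 325.7 + 85.57 = 411 m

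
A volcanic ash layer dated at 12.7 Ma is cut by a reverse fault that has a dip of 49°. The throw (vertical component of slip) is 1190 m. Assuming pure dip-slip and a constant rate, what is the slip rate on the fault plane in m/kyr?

0.124 m/kyr

dip-slip = throw / sin(dip) = 1190 m / sin(49°) = 1577 m
rate = 1577 m / 12.7 Ma = 0.000124 m/yr = 0.124 m/kyr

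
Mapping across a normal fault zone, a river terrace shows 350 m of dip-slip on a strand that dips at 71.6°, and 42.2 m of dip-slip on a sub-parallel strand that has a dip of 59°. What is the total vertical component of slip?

throw_A = 350 × sin(71.6°) = 332.1 m
throw_B = 42.2 × sin(59°) = 36.17 m
total = 332.1 + 36.17 = 368 m

368 m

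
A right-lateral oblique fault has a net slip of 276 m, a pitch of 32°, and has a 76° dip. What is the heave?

35.4 m

dip-slip = net slip × sin(rake) = 276 m × sin(32°) = 146.3 m
heave = dip-slip × cos(dip) = 146.3 × cos(76°) = 35.4 m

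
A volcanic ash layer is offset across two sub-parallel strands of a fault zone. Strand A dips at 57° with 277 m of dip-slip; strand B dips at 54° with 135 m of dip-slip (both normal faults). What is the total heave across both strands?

heave_A = 277 × cos(57°) = 150.9 m
heave_B = 135 × cos(54°) = 79.35 m
total = 150.9 + 79.35 = 230 m

230 m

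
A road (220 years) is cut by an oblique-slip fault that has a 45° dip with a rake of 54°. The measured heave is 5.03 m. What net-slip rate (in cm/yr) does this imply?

dip-slip = heave / cos(dip) = 5.03 / cos(45°) = 7.113 m
net slip = dip-slip / sin(rake) = 7.113 / sin(54°) = 8.793 m
rate = 8.793 m / 220 years = 0.0400 m/yr = 4 cm/yr

4 cm/yr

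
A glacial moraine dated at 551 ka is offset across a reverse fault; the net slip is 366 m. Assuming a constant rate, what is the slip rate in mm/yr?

rate = 366 m / 551 ka = 0.000664 m/yr = 0.664 mm/yr

0.664 mm/yr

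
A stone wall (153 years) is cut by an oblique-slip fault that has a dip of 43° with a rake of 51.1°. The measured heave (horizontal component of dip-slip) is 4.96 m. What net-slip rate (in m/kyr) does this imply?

dip-slip = heave / cos(dip) = 4.96 / cos(43°) = 6.782 m
net slip = dip-slip / sin(rake) = 6.782 / sin(51.1°) = 8.714 m
rate = 8.714 m / 153 years = 0.0570 m/yr = 57 m/kyr

57 m/kyr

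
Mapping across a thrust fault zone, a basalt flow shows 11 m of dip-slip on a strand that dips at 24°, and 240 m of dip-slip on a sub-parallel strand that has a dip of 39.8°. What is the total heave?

heave_A = 11 × cos(24°) = 10.05 m
heave_B = 240 × cos(39.8°) = 184.4 m
total = 10.05 + 184.4 = 194 m

194 m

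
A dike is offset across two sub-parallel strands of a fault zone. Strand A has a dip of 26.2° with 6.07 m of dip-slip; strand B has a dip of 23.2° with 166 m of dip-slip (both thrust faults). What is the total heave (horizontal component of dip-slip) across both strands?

158 m

heave_A = 6.07 × cos(26.2°) = 5.446 m
heave_B = 166 × cos(23.2°) = 152.6 m
total = 5.446 + 152.6 = 158 m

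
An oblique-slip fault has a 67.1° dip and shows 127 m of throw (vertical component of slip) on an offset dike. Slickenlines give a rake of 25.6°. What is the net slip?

dip-slip = throw / sin(dip) = 127 / sin(67.1°) = 137.9 m
net slip = dip-slip / sin(rake) = 137.9 / sin(25.6°) = 319 m

319 m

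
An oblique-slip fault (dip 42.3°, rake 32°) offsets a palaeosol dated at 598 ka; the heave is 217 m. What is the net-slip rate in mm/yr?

0.926 mm/yr

dip-slip = heave / cos(dip) = 217 / cos(42.3°) = 293.4 m
net slip = dip-slip / sin(rake) = 293.4 / sin(32°) = 553.6 m
rate = 553.6 m / 598 ka = 0.000926 m/yr = 0.926 mm/yr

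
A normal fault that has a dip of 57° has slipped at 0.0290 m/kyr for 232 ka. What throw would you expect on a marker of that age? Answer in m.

dip-slip = rate × time = 0.0290 m/kyr × 232 ka = 6.728 m
throw = dip-slip × sin(dip) = 6.728 × sin(57°) = 5.64 m

5.64 m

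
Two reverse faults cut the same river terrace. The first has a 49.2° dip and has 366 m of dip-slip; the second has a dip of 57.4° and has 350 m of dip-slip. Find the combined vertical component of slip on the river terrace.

572 m

throw_A = 366 × sin(49.2°) = 277.1 m
throw_B = 350 × sin(57.4°) = 294.9 m
total = 277.1 + 294.9 = 572 m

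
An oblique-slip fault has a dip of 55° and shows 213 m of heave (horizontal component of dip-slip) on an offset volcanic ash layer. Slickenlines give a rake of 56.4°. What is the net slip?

446 m

dip-slip = heave / cos(dip) = 213 / cos(55°) = 371.4 m
net slip = dip-slip / sin(rake) = 371.4 / sin(56.4°) = 446 m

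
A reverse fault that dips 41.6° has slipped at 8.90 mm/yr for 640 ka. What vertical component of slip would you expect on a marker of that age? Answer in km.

dip-slip = rate × time = 8.90 mm/yr × 640 ka = 5696 m
throw = dip-slip × sin(dip) = 5696 × sin(41.6°) = 3780 m = 3.78 km

3.78 km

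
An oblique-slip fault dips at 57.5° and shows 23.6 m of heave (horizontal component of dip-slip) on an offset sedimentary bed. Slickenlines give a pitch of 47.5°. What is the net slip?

59.6 m

dip-slip = heave / cos(dip) = 23.6 / cos(57.5°) = 43.92 m
net slip = dip-slip / sin(rake) = 43.92 / sin(47.5°) = 59.6 m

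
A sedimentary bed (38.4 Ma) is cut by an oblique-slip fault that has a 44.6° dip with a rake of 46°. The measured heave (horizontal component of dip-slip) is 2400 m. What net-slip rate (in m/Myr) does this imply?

122 m/Myr

dip-slip = heave / cos(dip) = 2400 / cos(44.6°) = 3371 m
net slip = dip-slip / sin(rake) = 3371 / sin(46°) = 4686 m
rate = 4686 m / 38.4 Ma = 0.000122 m/yr = 122 m/Myr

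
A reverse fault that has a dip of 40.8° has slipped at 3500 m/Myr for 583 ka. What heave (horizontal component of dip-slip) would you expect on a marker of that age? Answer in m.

1540 m

dip-slip = rate × time = 3500 m/Myr × 583 ka = 2040 m
heave = dip-slip × cos(dip) = 2040 × cos(40.8°) = 1540 m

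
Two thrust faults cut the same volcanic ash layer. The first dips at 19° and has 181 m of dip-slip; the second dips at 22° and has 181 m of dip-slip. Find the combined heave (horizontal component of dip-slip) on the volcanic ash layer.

heave_A = 181 × cos(19°) = 171.1 m
heave_B = 181 × cos(22°) = 167.8 m
total = 171.1 + 167.8 = 339 m

339 m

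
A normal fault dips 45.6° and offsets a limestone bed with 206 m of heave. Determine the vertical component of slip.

throw = heave × tan(dip) = 206 × tan(45.6°) = 210 m

210 m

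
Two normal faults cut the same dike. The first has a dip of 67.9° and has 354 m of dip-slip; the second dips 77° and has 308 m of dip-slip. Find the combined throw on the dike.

628 m

throw_A = 354 × sin(67.9°) = 328 m
throw_B = 308 × sin(77°) = 300.1 m
total = 328 + 300.1 = 628 m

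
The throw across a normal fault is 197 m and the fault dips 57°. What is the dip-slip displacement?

235 m

dip-slip = throw / sin(dip) = 197 / sin(57°) = 235 m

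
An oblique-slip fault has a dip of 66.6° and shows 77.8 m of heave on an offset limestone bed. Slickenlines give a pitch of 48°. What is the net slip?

264 m

dip-slip = heave / cos(dip) = 77.8 / cos(66.6°) = 195.9 m
net slip = dip-slip / sin(rake) = 195.9 / sin(48°) = 264 m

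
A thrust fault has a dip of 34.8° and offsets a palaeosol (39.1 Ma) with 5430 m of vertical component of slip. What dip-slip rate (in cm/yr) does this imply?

0.0243 cm/yr

dip-slip = throw / sin(dip) = 5430 m / sin(34.8°) = 9514 m
rate = 9514 m / 39.1 Ma = 0.000243 m/yr = 0.0243 cm/yr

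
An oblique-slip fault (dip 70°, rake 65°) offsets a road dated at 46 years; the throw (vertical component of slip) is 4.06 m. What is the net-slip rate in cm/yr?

dip-slip = throw / sin(dip) = 4.06 / sin(70°) = 4.321 m
net slip = dip-slip / sin(rake) = 4.321 / sin(65°) = 4.767 m
rate = 4.767 m / 46 years = 0.104 m/yr = 10.4 cm/yr

10.4 cm/yr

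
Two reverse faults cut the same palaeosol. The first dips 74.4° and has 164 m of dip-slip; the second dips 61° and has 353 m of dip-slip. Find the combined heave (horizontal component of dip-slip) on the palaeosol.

215 m

heave_A = 164 × cos(74.4°) = 44.10 m
heave_B = 353 × cos(61°) = 171.1 m
total = 44.10 + 171.1 = 215 m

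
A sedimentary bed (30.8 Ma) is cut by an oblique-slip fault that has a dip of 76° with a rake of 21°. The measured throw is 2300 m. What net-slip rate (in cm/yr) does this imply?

0.0215 cm/yr

dip-slip = throw / sin(dip) = 2300 / sin(76°) = 2370 m
net slip = dip-slip / sin(rake) = 2370 / sin(21°) = 6614 m
rate = 6614 m / 30.8 Ma = 0.000215 m/yr = 0.0215 cm/yr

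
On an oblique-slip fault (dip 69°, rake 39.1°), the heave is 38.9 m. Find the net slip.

dip-slip = heave / cos(dip) = 38.9 / cos(69°) = 108.5 m
net slip = dip-slip / sin(rake) = 108.5 / sin(39.1°) = 172 m

172 m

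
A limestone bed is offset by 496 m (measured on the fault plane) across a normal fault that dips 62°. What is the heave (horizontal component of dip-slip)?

233 m

heave = dip-slip × cos(dip) = 496 m × cos(62°) = 233 m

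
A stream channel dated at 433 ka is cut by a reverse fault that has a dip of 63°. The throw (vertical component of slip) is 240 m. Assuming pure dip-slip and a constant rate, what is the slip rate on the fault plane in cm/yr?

dip-slip = throw / sin(dip) = 240 m / sin(63°) = 269.4 m
rate = 269.4 m / 433 ka = 0.000622 m/yr = 0.0622 cm/yr

0.0622 cm/yr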